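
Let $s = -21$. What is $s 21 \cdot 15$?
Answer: $-6615$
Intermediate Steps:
$s 21 \cdot 15 = \left(-21\right) 21 \cdot 15 = \left(-441\right) 15 = -6615$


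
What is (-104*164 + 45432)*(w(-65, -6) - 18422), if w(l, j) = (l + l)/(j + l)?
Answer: -37111040832/71 ≈ -5.2269e+8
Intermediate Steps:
w(l, j) = 2*l/(j + l) (w(l, j) = (2*l)/(j + l) = 2*l/(j + l))
(-104*164 + 45432)*(w(-65, -6) - 18422) = (-104*164 + 45432)*(2*(-65)/(-6 - 65) - 18422) = (-17056 + 45432)*(2*(-65)/(-71) - 18422) = 28376*(2*(-65)*(-1/71) - 18422) = 28376*(130/71 - 18422) = 28376*(-1307832/71) = -37111040832/71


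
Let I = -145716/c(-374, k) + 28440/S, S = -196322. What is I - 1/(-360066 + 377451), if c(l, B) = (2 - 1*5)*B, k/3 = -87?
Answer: -27651358172047/148468021695 ≈ -186.24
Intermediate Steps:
k = -261 (k = 3*(-87) = -261)
c(l, B) = -3*B (c(l, B) = (2 - 5)*B = -3*B)
I = -4771587512/25620021 (I = -145716/((-3*(-261))) + 28440/(-196322) = -145716/783 + 28440*(-1/196322) = -145716*1/783 - 14220/98161 = -48572/261 - 14220/98161 = -4771587512/25620021 ≈ -186.24)
I - 1/(-360066 + 377451) = -4771587512/25620021 - 1/(-360066 + 377451) = -4771587512/25620021 - 1/17385 = -27651358172047/148468021695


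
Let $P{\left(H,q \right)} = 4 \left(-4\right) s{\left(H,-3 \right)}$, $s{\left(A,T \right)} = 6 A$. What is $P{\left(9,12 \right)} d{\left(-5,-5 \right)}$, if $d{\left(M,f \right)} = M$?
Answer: $4320$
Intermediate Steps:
$P{\left(H,q \right)} = - 96 H$ ($P{\left(H,q \right)} = 4 \left(-4\right) 6 H = - 16 \cdot 6 H = - 96 H$)
$P{\left(9,12 \right)} d{\left(-5,-5 \right)} = \left(-96\right) 9 \left(-5\right) = \left(-864\right) \left(-5\right) = 4320$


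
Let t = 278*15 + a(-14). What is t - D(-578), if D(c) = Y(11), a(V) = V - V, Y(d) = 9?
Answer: 4161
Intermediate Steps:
a(V) = 0
D(c) = 9
t = 4170 (t = 278*15 + 0 = 4170 + 0 = 4170)
t - D(-578) = 4170 - 1*9 = 4170 - 9 = 4161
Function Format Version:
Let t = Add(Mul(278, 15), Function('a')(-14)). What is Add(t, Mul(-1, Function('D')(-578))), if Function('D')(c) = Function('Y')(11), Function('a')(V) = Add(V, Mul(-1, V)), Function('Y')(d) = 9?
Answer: 4161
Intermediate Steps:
Function('a')(V) = 0
Function('D')(c) = 9
t = 4170 (t = Add(Mul(278, 15), 0) = Add(4170, 0) = 4170)
Add(t, Mul(-1, Function('D')(-578))) = Add(4170, Mul(-1, 9)) = Add(4170, -9) = 4161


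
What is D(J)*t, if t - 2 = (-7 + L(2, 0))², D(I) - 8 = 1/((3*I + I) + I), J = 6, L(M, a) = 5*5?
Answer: 39283/15 ≈ 2618.9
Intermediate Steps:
L(M, a) = 25
D(I) = 8 + 1/(5*I) (D(I) = 8 + 1/((3*I + I) + I) = 8 + 1/(4*I + I) = 8 + 1/(5*I))
t = 326 (t = 2 + (-7 + 25)² = 2 + 18² = 2 + 324 = 326)
D(J)*t = (8 + (⅕)/6)*326 = (8 + (⅕)*(⅙))*326 = (8 + 1/30)*326 = (241/30)*326 = 39283/15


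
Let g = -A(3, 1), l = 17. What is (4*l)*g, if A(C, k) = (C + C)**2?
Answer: -2448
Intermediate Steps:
A(C, k) = 4*C**2 (A(C, k) = (2*C)**2 = 4*C**2)
g = -36 (g = -4*3**2 = -4*9 = -1*36 = -36)
(4*l)*g = (4*17)*(-36) = 68*(-36) = -2448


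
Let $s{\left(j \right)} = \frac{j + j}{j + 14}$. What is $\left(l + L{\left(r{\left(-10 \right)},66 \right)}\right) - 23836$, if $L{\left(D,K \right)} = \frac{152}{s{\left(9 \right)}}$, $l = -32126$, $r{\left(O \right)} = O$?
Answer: $- \frac{501910}{9} \approx -55768.0$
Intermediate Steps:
$s{\left(j \right)} = \frac{2 j}{14 + j}$
$L{\left(D,K \right)} = \frac{1748}{9}$ ($L{\left(D,K \right)} = \frac{152}{2 \cdot 9 \frac{1}{14 + 9}} = \frac{152}{2 \cdot 9 \cdot \frac{1}{23}} = \frac{152}{\frac{18}{23}} = 152 \cdot \frac{23}{18} = \frac{1748}{9}$)
$\left(l + L{\left(r{\left(-10 \right)},66 \right)}\right) - 23836 = \left(-32126 + \frac{1748}{9}\right) - 23836 = - \frac{287386}{9} - 23836 = - \frac{501910}{9}$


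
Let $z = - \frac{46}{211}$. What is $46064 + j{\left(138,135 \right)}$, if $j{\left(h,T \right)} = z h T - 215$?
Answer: $\frac{8817159}{211} \approx 41788.0$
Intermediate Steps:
$z = - \frac{46}{211}$ ($z = \left(-46\right) \frac{1}{211} = - \frac{46}{211} \approx -0.21801$)
$j{\left(h,T \right)} = -215 - \frac{46 T h}{211}$ ($j{\left(h,T \right)} = - \frac{46 h}{211} T - 215 = - \frac{46 T h}{211} - 215 = -215 - \frac{46 T h}{211}$)
$46064 + j{\left(138,135 \right)} = 46064 - \left(215 + \frac{6210}{211} \cdot 138\right) = 46064 - \frac{902345}{211} = \frac{8817159}{211}$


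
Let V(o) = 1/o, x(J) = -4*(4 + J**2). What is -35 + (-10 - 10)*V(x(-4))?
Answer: -139/4 ≈ -34.750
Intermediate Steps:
x(J) = -16 - 4*J**2
V(o) = 1/o
-35 + (-10 - 10)*V(x(-4)) = -35 + (-10 - 10)/(-16 - 4*(-4)**2) = -35 - 20/(-16 - 4*16) = -35 - 20/(-16 - 64) = -35 - 20/(-80) = -35 - 20*(-1/80) = -35 + 1/4 = -139/4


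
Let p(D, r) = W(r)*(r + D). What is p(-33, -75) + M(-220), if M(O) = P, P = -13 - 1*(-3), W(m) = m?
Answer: 8090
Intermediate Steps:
P = -10 (P = -13 + 3 = -10)
p(D, r) = r*(D + r) (p(D, r) = r*(r + D) = r*(D + r))
M(O) = -10
p(-33, -75) + M(-220) = -75*(-33 - 75) - 10 = -75*(-108) - 10 = 8100 - 10 = 8090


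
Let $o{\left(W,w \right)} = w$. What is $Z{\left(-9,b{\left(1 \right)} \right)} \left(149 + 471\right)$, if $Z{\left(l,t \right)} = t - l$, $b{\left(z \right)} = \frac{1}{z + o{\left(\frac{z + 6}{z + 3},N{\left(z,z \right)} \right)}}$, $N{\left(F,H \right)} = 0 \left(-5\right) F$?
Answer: $6200$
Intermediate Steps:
$N{\left(F,H \right)} = 0$ ($N{\left(F,H \right)} = 0 F = 0$)
$b{\left(z \right)} = \frac{1}{z}$ ($b{\left(z \right)} = \frac{1}{z + 0} = \frac{1}{z}$)
$Z{\left(-9,b{\left(1 \right)} \right)} \left(149 + 471\right) = \left(1^{-1} - -9\right) \left(149 + 471\right) = \left(1 + 9\right) 620 = 10 \cdot 620 = 6200$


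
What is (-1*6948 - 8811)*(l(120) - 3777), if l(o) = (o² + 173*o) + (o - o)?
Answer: -494564697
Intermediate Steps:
l(o) = o² + 173*o (l(o) = (o² + 173*o) + 0 = o² + 173*o)
(-1*6948 - 8811)*(l(120) - 3777) = (-1*6948 - 8811)*(120*(173 + 120) - 3777) = (-6948 - 8811)*(120*293 - 3777) = -15759*(35160 - 3777) = -15759*31383 = -494564697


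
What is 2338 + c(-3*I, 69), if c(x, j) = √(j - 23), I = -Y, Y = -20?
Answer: 2338 + √46 ≈ 2344.8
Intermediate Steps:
I = 20 (I = -1*(-20) = 20)
c(x, j) = √(-23 + j)
2338 + c(-3*I, 69) = 2338 + √(-23 + 69) = 2338 + √46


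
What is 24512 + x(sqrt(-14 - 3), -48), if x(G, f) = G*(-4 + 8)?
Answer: 24512 + 4*I*sqrt(17) ≈ 24512.0 + 16.492*I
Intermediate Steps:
x(G, f) = 4*G (x(G, f) = G*4 = 4*G)
24512 + x(sqrt(-14 - 3), -48) = 24512 + 4*sqrt(-14 - 3) = 24512 + 4*sqrt(-17) = 24512 + 4*(I*sqrt(17)) = 24512 + 4*I*sqrt(17)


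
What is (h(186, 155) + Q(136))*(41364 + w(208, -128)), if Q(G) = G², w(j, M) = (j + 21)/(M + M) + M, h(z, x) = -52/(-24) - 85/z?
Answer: 6053223755223/7936 ≈ 7.6276e+8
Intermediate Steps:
h(z, x) = 13/6 - 85/z (h(z, x) = -52*(-1/24) - 85/z = 13/6 - 85/z)
w(j, M) = M + (21 + j)/(2*M) (w(j, M) = (21 + j)/((2*M)) + M = (21 + j)*(1/(2*M)) + M = (21 + j)/(2*M) + M = M + (21 + j)/(2*M))
(h(186, 155) + Q(136))*(41364 + w(208, -128)) = ((13/6 - 85/186) + 136²)*(41364 + (½)*(21 + 208 + 2*(-128)²)/(-128)) = ((13/6 - 85*1/186) + 18496)*(41364 + (½)*(-1/128)*(21 + 208 + 2*16384)) = ((13/6 - 85/186) + 18496)*(41364 + (½)*(-1/128)*(21 + 208 + 32768)) = (53/31 + 18496)*(41364 + (½)*(-1/128)*32997) = 573429*(41364 - 32997/256)/31 = (573429/31)*(10556187/256) = 6053223755223/7936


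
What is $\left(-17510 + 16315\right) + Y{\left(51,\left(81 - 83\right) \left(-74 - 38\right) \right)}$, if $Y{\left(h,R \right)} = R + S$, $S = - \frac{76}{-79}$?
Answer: $- \frac{76633}{79} \approx -970.04$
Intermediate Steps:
$S = \frac{76}{79}$ ($S = \left(-76\right) \left(- \frac{1}{79}\right) = \frac{76}{79} \approx 0.96203$)
$Y{\left(h,R \right)} = \frac{76}{79} + R$ ($Y{\left(h,R \right)} = R + \frac{76}{79} = \frac{76}{79} + R$)
$\left(-17510 + 16315\right) + Y{\left(51,\left(81 - 83\right) \left(-74 - 38\right) \right)} = \left(-17510 + 16315\right) + \left(\frac{76}{79} + \left(81 - 83\right) \left(-74 - 38\right)\right) = -1195 + \left(\frac{76}{79} - -224\right) = -1195 + \left(\frac{76}{79} + 224\right) = -1195 + \frac{17772}{79} = - \frac{76633}{79}$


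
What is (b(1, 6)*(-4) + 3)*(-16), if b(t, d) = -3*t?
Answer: -240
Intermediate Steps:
(b(1, 6)*(-4) + 3)*(-16) = (-3*1*(-4) + 3)*(-16) = (-3*(-4) + 3)*(-16) = (12 + 3)*(-16) = 15*(-16) = -240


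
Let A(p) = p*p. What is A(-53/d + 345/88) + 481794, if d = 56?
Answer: 2856609067/5929 ≈ 4.8180e+5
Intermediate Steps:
A(p) = p²
A(-53/d + 345/88) + 481794 = (-53/56 + 345/88)² + 481794 = (229/77)² + 481794 = 52441/5929 + 481794 = 2856609067/5929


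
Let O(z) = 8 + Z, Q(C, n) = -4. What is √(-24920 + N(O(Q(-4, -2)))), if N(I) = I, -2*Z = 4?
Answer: I*√24914 ≈ 157.84*I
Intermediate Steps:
Z = -2 (Z = -½*4 = -2)
O(z) = 6 (O(z) = 8 - 2 = 6)
√(-24920 + N(O(Q(-4, -2)))) = √(-24920 + 6) = √(-24914) = I*√24914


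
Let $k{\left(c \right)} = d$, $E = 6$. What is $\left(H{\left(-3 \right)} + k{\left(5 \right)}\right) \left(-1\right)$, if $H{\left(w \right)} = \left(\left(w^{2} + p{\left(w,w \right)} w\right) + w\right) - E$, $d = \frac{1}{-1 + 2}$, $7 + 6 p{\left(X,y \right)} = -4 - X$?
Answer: $-5$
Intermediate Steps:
$p{\left(X,y \right)} = - \frac{11}{6} - \frac{X}{6}$ ($p{\left(X,y \right)} = - \frac{7}{6} + \frac{-4 - X}{6} = - \frac{7}{6} - \left(\frac{2}{3} + \frac{X}{6}\right) = - \frac{11}{6} - \frac{X}{6}$)
$d = 1$ ($d = 1^{-1} = 1$)
$k{\left(c \right)} = 1$
$H{\left(w \right)} = -6 + w + w^{2} + w \left(- \frac{11}{6} - \frac{w}{6}\right)$ ($H{\left(w \right)} = \left(\left(w^{2} + \left(- \frac{11}{6} - \frac{w}{6}\right) w\right) + w\right) - 6 = \left(\left(w^{2} + w \left(- \frac{11}{6} - \frac{w}{6}\right)\right) + w\right) - 6 = \left(w + w^{2} + w \left(- \frac{11}{6} - \frac{w}{6}\right)\right) - 6 = -6 + w + w^{2} + w \left(- \frac{11}{6} - \frac{w}{6}\right)$)
$\left(H{\left(-3 \right)} + k{\left(5 \right)}\right) \left(-1\right) = \left(\left(-6 - - \frac{5}{2} + \frac{5 \left(-3\right)^{2}}{6}\right) + 1\right) \left(-1\right) = \left(\left(-6 + \frac{5}{2} + \frac{5}{6} \cdot 9\right) + 1\right) \left(-1\right) = \left(\left(-6 + \frac{5}{2} + \frac{15}{2}\right) + 1\right) \left(-1\right) = \left(4 + 1\right) \left(-1\right) = 5 \left(-1\right) = -5$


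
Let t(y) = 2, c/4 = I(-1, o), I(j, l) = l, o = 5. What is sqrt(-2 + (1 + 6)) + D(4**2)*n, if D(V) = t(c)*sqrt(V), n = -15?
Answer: -120 + sqrt(5) ≈ -117.76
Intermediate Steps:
c = 20 (c = 4*5 = 20)
D(V) = 2*sqrt(V)
sqrt(-2 + (1 + 6)) + D(4**2)*n = sqrt(-2 + (1 + 6)) + (2*sqrt(4**2))*(-15) = sqrt(-2 + 7) + (2*sqrt(16))*(-15) = sqrt(5) + (2*4)*(-15) = sqrt(5) + 8*(-15) = sqrt(5) - 120 = -120 + sqrt(5)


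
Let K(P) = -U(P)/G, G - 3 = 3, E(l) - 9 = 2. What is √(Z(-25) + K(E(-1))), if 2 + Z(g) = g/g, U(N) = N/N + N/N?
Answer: 2*I*√3/3 ≈ 1.1547*I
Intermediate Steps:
U(N) = 2 (U(N) = 1 + 1 = 2)
E(l) = 11 (E(l) = 9 + 2 = 11)
G = 6 (G = 3 + 3 = 6)
K(P) = -⅓ (K(P) = -2/6 = -1*⅓ = -⅓)
Z(g) = -1 (Z(g) = -2 + g/g = -2 + 1 = -1)
√(Z(-25) + K(E(-1))) = √(-1 - ⅓) = √(-4/3) = 2*I*√3/3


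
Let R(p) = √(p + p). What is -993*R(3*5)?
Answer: -993*√30 ≈ -5438.9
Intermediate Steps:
R(p) = √2*√p (R(p) = √(2*p) = √2*√p)
-993*R(3*5) = -993*√2*√(3*5) = -993*√2*√15 = -993*√30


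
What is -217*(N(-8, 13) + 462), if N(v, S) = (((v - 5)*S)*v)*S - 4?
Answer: -3913378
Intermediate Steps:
N(v, S) = -4 + v*S**2*(-5 + v) (N(v, S) = (((-5 + v)*S)*v)*S - 4 = ((S*(-5 + v))*v)*S - 4 = (S*v*(-5 + v))*S - 4 = v*S**2*(-5 + v) - 4 = -4 + v*S**2*(-5 + v))
-217*(N(-8, 13) + 462) = -217*((-4 + 13**2*(-8)**2 - 5*(-8)*13**2) + 462) = -217*((-4 + 169*64 - 5*(-8)*169) + 462) = -217*((-4 + 10816 + 6760) + 462) = -217*(17572 + 462) = -217*18034 = -3913378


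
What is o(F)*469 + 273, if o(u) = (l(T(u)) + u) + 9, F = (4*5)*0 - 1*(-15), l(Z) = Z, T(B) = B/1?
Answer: 18564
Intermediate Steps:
T(B) = B (T(B) = B*1 = B)
F = 15 (F = 20*0 + 15 = 0 + 15 = 15)
o(u) = 9 + 2*u (o(u) = (u + u) + 9 = 2*u + 9 = 9 + 2*u)
o(F)*469 + 273 = (9 + 2*15)*469 + 273 = (9 + 30)*469 + 273 = 39*469 + 273 = 18291 + 273 = 18564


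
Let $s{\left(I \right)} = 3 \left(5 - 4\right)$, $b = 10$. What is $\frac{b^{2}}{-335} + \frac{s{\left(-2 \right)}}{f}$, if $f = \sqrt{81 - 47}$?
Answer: $- \frac{20}{67} + \frac{3 \sqrt{34}}{34} \approx 0.21599$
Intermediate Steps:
$f = \sqrt{34} \approx 5.8309$
$s{\left(I \right)} = 3$ ($s{\left(I \right)} = 3 \cdot 1 = 3$)
$\frac{b^{2}}{-335} + \frac{s{\left(-2 \right)}}{f} = \frac{10^{2}}{-335} + \frac{3}{\sqrt{34}} = 100 \left(- \frac{1}{335}\right) + 3 \frac{\sqrt{34}}{34} = - \frac{20}{67} + \frac{3 \sqrt{34}}{34}$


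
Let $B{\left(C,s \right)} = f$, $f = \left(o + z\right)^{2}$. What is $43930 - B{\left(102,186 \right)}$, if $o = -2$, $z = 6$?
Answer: $43914$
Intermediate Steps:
$f = 16$ ($f = \left(-2 + 6\right)^{2} = 4^{2} = 16$)
$B{\left(C,s \right)} = 16$
$43930 - B{\left(102,186 \right)} = 43930 - 16 = 43914$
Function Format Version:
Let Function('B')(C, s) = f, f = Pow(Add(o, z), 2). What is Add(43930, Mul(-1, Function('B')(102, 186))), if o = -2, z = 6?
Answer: 43914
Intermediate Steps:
f = 16 (f = Pow(Add(-2, 6), 2) = Pow(4, 2) = 16)
Function('B')(C, s) = 16
Add(43930, Mul(-1, Function('B')(102, 186))) = Add(43930, Mul(-1, 16)) = Add(43930, -16) = 43914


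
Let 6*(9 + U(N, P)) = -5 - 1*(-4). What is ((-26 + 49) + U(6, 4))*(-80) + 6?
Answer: -3302/3 ≈ -1100.7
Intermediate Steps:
U(N, P) = -55/6 (U(N, P) = -9 + (-5 - 1*(-4))/6 = -9 + (-5 + 4)/6 = -9 + (⅙)*(-1) = -9 - ⅙ = -55/6)
((-26 + 49) + U(6, 4))*(-80) + 6 = ((-26 + 49) - 55/6)*(-80) + 6 = (23 - 55/6)*(-80) + 6 = (83/6)*(-80) + 6 = -3320/3 + 6 = -3302/3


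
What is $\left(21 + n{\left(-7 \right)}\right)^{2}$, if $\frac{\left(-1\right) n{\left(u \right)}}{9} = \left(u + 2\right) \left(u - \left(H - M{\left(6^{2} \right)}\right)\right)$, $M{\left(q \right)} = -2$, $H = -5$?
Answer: $25281$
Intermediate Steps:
$n{\left(u \right)} = - 9 \left(2 + u\right) \left(3 + u\right)$ ($n{\left(u \right)} = - 9 \left(u + 2\right) \left(u - -3\right) = - 9 \left(2 + u\right) \left(u + \left(-2 + 5\right)\right) = - 9 \left(2 + u\right) \left(u + 3\right) = - 9 \left(2 + u\right) \left(3 + u\right)$)
$\left(21 + n{\left(-7 \right)}\right)^{2} = \left(21 - \left(-261 + 441\right)\right)^{2} = \left(21 - 180\right)^{2} = \left(-159\right)^{2} = 25281$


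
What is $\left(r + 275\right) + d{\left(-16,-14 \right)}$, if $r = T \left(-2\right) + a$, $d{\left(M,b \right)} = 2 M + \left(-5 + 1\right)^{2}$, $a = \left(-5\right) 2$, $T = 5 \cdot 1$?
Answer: $239$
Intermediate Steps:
$T = 5$
$a = -10$
$d{\left(M,b \right)} = 16 + 2 M$ ($d{\left(M,b \right)} = 2 M + \left(-4\right)^{2} = 2 M + 16 = 16 + 2 M$)
$r = -20$ ($r = 5 \left(-2\right) - 10 = -10 - 10 = -20$)
$\left(r + 275\right) + d{\left(-16,-14 \right)} = \left(-20 + 275\right) + \left(16 + 2 \left(-16\right)\right) = 255 + \left(16 - 32\right) = 255 - 16 = 239$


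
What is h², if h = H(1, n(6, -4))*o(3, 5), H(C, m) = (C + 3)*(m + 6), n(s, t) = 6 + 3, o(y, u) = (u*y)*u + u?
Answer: 23040000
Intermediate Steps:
o(y, u) = u + y*u² (o(y, u) = y*u² + u = u + y*u²)
n(s, t) = 9
H(C, m) = (3 + C)*(6 + m)
h = 4800 (h = (18 + 3*9 + 6*1 + 1*9)*(5*(1 + 5*3)) = (18 + 27 + 6 + 9)*(5*(1 + 15)) = 60*(5*16) = 60*80 = 4800)
h² = 4800² = 23040000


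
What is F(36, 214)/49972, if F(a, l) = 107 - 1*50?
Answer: 57/49972 ≈ 0.0011406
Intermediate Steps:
F(a, l) = 57 (F(a, l) = 107 - 50 = 57)
F(36, 214)/49972 = 57/49972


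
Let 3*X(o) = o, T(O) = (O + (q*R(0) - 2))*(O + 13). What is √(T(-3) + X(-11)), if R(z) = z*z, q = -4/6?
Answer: I*√483/3 ≈ 7.3258*I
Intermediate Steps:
q = -⅔ (q = -4*⅙ = -⅔ ≈ -0.66667)
R(z) = z²
T(O) = (-2 + O)*(13 + O) (T(O) = (O + (-⅔*0² - 2))*(O + 13) = (O + (-⅔*0 - 2))*(13 + O) = (O + (0 - 2))*(13 + O) = (O - 2)*(13 + O) = (-2 + O)*(13 + O))
X(o) = o/3
√(T(-3) + X(-11)) = √((-26 + (-3)² + 11*(-3)) + (⅓)*(-11)) = √((-26 + 9 - 33) - 11/3) = √(-50 - 11/3) = √(-161/3) = I*√483/3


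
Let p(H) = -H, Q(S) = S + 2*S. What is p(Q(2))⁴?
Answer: 1296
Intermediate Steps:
Q(S) = 3*S
p(Q(2))⁴ = (-3*2)⁴ = (-1*6)⁴ = (-6)⁴ = 1296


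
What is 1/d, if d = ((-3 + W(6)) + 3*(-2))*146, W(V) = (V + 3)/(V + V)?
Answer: -2/2409 ≈ -0.00083022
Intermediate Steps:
W(V) = (3 + V)/(2*V) (W(V) = (3 + V)/((2*V)) = (3 + V)*(1/(2*V)) = (3 + V)/(2*V))
d = -2409/2 (d = ((-3 + (1/2)*(3 + 6)/6) + 3*(-2))*146 = ((-3 + (1/2)*(1/6)*9) - 6)*146 = ((-3 + 3/4) - 6)*146 = (-9/4 - 6)*146 = -33/4*146 = -2409/2 ≈ -1204.5)
1/d = 1/(-2409/2) = -2/2409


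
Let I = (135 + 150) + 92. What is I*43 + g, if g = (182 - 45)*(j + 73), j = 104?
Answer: 40460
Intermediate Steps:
I = 377 (I = 285 + 92 = 377)
g = 24249 (g = (182 - 45)*(104 + 73) = 137*177 = 24249)
I*43 + g = 377*43 + 24249 = 16211 + 24249 = 40460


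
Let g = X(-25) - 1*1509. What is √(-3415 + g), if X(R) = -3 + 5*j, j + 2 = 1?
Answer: 6*I*√137 ≈ 70.228*I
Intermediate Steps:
j = -1 (j = -2 + 1 = -1)
X(R) = -8 (X(R) = -3 + 5*(-1) = -3 - 5 = -8)
g = -1517 (g = -8 - 1*1509 = -8 - 1509 = -1517)
√(-3415 + g) = √(-3415 - 1517) = √(-4932) = 6*I*√137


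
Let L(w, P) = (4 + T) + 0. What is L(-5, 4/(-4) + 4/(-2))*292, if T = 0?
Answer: 1168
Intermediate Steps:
L(w, P) = 4 (L(w, P) = (4 + 0) + 0 = 4 + 0 = 4)
L(-5, 4/(-4) + 4/(-2))*292 = 4*292 = 1168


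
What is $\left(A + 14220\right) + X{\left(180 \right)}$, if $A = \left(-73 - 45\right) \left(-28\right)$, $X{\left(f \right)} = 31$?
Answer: $17555$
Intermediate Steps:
$A = 3304$ ($A = \left(-118\right) \left(-28\right) = 3304$)
$\left(A + 14220\right) + X{\left(180 \right)} = \left(3304 + 14220\right) + 31 = 17524 + 31 = 17555$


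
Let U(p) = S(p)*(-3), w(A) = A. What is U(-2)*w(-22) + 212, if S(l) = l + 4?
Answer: 344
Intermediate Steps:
S(l) = 4 + l
U(p) = -12 - 3*p (U(p) = (4 + p)*(-3) = -12 - 3*p)
U(-2)*w(-22) + 212 = (-12 - 3*(-2))*(-22) + 212 = (-12 + 6)*(-22) + 212 = -6*(-22) + 212 = 132 + 212 = 344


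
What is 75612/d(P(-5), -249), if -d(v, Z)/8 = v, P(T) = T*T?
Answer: -18903/50 ≈ -378.06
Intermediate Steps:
P(T) = T²
d(v, Z) = -8*v
75612/d(P(-5), -249) = 75612/((-8*(-5)²)) = 75612/((-8*25)) = 75612/(-200) = 75612*(-1/200) = -18903/50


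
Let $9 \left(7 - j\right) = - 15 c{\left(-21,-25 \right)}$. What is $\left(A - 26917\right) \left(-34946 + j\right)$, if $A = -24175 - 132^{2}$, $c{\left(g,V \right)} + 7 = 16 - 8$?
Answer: $\frac{7181298992}{3} \approx 2.3938 \cdot 10^{9}$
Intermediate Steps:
$c{\left(g,V \right)} = 1$ ($c{\left(g,V \right)} = -7 + \left(16 - 8\right) = -7 + 8 = 1$)
$j = \frac{26}{3}$ ($j = 7 - \frac{\left(-15\right) 1}{9} = 7 - - \frac{5}{3} = 7 + \frac{5}{3} = \frac{26}{3} \approx 8.6667$)
$A = -41599$ ($A = -24175 - 17424 = -41599$)
$\left(A - 26917\right) \left(-34946 + j\right) = \left(-41599 - 26917\right) \left(-34946 + \frac{26}{3}\right) = \left(-68516\right) \left(- \frac{104812}{3}\right) = \frac{7181298992}{3}$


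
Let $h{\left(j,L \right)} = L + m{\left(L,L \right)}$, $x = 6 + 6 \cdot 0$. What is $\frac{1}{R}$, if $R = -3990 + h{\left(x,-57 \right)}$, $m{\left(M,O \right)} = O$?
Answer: $- \frac{1}{4104} \approx -0.00024366$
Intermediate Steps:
$x = 6$ ($x = 6 + 0 = 6$)
$h{\left(j,L \right)} = 2 L$ ($h{\left(j,L \right)} = L + L = 2 L$)
$R = -4104$ ($R = -3990 + 2 \left(-57\right) = -3990 - 114 = -4104$)
$\frac{1}{R} = \frac{1}{-4104} = - \frac{1}{4104}$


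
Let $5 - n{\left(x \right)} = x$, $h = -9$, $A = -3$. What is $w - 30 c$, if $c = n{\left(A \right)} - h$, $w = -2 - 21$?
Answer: $-533$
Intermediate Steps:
$n{\left(x \right)} = 5 - x$
$w = -23$ ($w = -2 - 21 = -23$)
$c = 17$ ($c = \left(5 - -3\right) - -9 = \left(5 + 3\right) + 9 = 8 + 9 = 17$)
$w - 30 c = -23 - 510 = -533$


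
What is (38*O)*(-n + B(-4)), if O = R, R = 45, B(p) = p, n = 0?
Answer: -6840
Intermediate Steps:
O = 45
(38*O)*(-n + B(-4)) = (38*45)*(-1*0 - 4) = 1710*(0 - 4) = 1710*(-4) = -6840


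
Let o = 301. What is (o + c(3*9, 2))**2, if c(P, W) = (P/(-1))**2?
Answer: 1060900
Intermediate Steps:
c(P, W) = P**2 (c(P, W) = (P*(-1))**2 = (-P)**2 = P**2)
(o + c(3*9, 2))**2 = (301 + (3*9)**2)**2 = (301 + 27**2)**2 = (301 + 729)**2 = 1030**2 = 1060900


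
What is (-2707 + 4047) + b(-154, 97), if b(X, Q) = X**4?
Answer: 562449996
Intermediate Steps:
(-2707 + 4047) + b(-154, 97) = (-2707 + 4047) + (-154)**4 = 1340 + 562448656 = 562449996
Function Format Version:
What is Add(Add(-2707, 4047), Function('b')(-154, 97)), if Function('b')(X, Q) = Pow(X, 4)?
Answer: 562449996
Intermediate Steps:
Add(Add(-2707, 4047), Function('b')(-154, 97)) = Add(Add(-2707, 4047), Pow(-154, 4)) = Add(1340, 562448656) = 562449996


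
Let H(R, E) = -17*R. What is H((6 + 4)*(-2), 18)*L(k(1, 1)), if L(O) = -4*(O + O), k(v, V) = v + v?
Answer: -5440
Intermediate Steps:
k(v, V) = 2*v
L(O) = -8*O
H((6 + 4)*(-2), 18)*L(k(1, 1)) = (-17*(6 + 4)*(-2))*(-16) = (-170*(-2))*(-8*2) = -17*(-20)*(-16) = 340*(-16) = -5440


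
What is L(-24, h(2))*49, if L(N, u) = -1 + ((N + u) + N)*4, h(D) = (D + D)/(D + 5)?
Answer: -9345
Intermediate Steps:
h(D) = 2*D/(5 + D) (h(D) = (2*D)/(5 + D) = 2*D/(5 + D))
L(N, u) = -1 + 4*u + 8*N (L(N, u) = -1 + (u + 2*N)*4 = -1 + (4*u + 8*N) = -1 + 4*u + 8*N)
L(-24, h(2))*49 = (-1 + 4*(2*2/(5 + 2)) + 8*(-24))*49 = (-1 + 4*(2*2/7) - 192)*49 = (-1 + 4*(2*2*(1/7)) - 192)*49 = (-1 + 4*(4/7) - 192)*49 = (-1 + 16/7 - 192)*49 = -1335/7*49 = -9345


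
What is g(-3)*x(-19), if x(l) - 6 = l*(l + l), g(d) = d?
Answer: -2184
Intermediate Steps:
x(l) = 6 + 2*l**2 (x(l) = 6 + l*(l + l) = 6 + l*(2*l) = 6 + 2*l**2)
g(-3)*x(-19) = -3*(6 + 2*(-19)**2) = -3*(6 + 2*361) = -3*(6 + 722) = -3*728 = -2184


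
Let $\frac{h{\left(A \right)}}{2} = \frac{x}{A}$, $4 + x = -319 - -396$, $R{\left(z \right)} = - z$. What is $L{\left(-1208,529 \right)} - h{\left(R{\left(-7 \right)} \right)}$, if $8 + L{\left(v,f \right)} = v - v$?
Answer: $- \frac{202}{7} \approx -28.857$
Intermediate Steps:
$L{\left(v,f \right)} = -8$ ($L{\left(v,f \right)} = -8 + \left(v - v\right) = -8 + 0 = -8$)
$x = 73$ ($x = -4 - -77 = -4 + \left(-319 + 396\right) = -4 + 77 = 73$)
$h{\left(A \right)} = \frac{146}{A}$ ($h{\left(A \right)} = 2 \frac{73}{A} = \frac{146}{A}$)
$L{\left(-1208,529 \right)} - h{\left(R{\left(-7 \right)} \right)} = -8 - \frac{146}{\left(-1\right) \left(-7\right)} = -8 - \frac{146}{7} = - \frac{202}{7}$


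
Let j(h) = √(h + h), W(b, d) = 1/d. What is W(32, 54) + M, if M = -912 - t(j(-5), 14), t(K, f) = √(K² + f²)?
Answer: -49247/54 - √186 ≈ -925.62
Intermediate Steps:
j(h) = √2*√h (j(h) = √(2*h) = √2*√h)
M = -912 - √186 (M = -912 - √((√2*√(-5))² + 14²) = -912 - √((√2*(I*√5))² + 196) = -912 - √((I*√10)² + 196) = -912 - √(-10 + 196) = -912 - √186 ≈ -925.64)
W(32, 54) + M = 1/54 + (-912 - √186) = -49247/54 - √186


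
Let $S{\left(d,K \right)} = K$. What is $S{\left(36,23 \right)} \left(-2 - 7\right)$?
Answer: $-207$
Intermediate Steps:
$S{\left(36,23 \right)} \left(-2 - 7\right) = 23 \left(-2 - 7\right) = 23 \left(-9\right) = -207$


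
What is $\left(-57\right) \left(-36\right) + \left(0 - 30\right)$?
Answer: $2022$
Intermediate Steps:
$\left(-57\right) \left(-36\right) + \left(0 - 30\right) = 2052 + \left(0 - 30\right) = 2052 - 30 = 2022$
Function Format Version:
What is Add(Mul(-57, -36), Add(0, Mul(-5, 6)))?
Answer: 2022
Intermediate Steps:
Add(Mul(-57, -36), Add(0, Mul(-5, 6))) = Add(2052, Add(0, -30)) = Add(2052, -30) = 2022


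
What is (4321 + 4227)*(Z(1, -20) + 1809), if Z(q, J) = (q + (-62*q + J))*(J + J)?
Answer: 43158852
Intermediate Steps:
Z(q, J) = 2*J*(J - 61*q) (Z(q, J) = (q + (J - 62*q))*(2*J) = (J - 61*q)*(2*J) = 2*J*(J - 61*q))
(4321 + 4227)*(Z(1, -20) + 1809) = (4321 + 4227)*(2*(-20)*(-20 - 61*1) + 1809) = 8548*(2*(-20)*(-20 - 61) + 1809) = 8548*(2*(-20)*(-81) + 1809) = 8548*(3240 + 1809) = 8548*5049 = 43158852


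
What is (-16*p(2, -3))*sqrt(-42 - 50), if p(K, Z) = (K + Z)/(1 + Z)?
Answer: -16*I*sqrt(23) ≈ -76.733*I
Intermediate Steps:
p(K, Z) = (K + Z)/(1 + Z)
(-16*p(2, -3))*sqrt(-42 - 50) = (-16*(2 - 3)/(1 - 3))*sqrt(-42 - 50) = (-16*(-1)/(-2))*sqrt(-92) = (-(-8)*(-1))*(2*I*sqrt(23)) = (-16*1/2)*(2*I*sqrt(23)) = -16*I*sqrt(23)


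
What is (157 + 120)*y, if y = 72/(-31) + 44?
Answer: 357884/31 ≈ 11545.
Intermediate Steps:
y = 1292/31 (y = 72*(-1/31) + 44 = -72/31 + 44 = 1292/31 ≈ 41.677)
(157 + 120)*y = (157 + 120)*(1292/31) = 277*(1292/31) = 357884/31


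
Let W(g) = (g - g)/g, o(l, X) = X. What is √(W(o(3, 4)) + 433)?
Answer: √433 ≈ 20.809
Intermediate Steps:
W(g) = 0 (W(g) = 0/g = 0)
√(W(o(3, 4)) + 433) = √(0 + 433) = √433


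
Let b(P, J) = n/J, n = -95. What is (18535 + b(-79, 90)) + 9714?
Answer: 508463/18 ≈ 28248.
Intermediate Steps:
b(P, J) = -95/J
(18535 + b(-79, 90)) + 9714 = (18535 - 95/90) + 9714 = (18535 - 95*1/90) + 9714 = (18535 - 19/18) + 9714 = 333611/18 + 9714 = 508463/18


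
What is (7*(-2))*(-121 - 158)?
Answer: 3906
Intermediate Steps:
(7*(-2))*(-121 - 158) = -14*(-279) = 3906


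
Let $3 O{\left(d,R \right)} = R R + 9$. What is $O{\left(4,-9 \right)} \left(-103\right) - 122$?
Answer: $-3212$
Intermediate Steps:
$O{\left(d,R \right)} = 3 + \frac{R^{2}}{3}$ ($O{\left(d,R \right)} = \frac{R R + 9}{3} = \frac{R^{2} + 9}{3} = \frac{9 + R^{2}}{3} = 3 + \frac{R^{2}}{3}$)
$O{\left(4,-9 \right)} \left(-103\right) - 122 = \left(3 + \frac{\left(-9\right)^{2}}{3}\right) \left(-103\right) - 122 = \left(3 + \frac{1}{3} \cdot 81\right) \left(-103\right) - 122 = \left(3 + 27\right) \left(-103\right) - 122 = 30 \left(-103\right) - 122 = -3090 - 122 = -3212$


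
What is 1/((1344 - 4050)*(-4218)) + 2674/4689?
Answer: 1130399803/1982215356 ≈ 0.57027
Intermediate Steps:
1/((1344 - 4050)*(-4218)) + 2674/4689 = -1/4218/(-2706) + 2674*(1/4689) = -1/2706*(-1/4218) + 2674/4689 = 1/11413908 + 2674/4689 = 1130399803/1982215356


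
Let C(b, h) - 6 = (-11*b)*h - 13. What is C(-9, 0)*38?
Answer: -266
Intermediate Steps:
C(b, h) = -7 - 11*b*h (C(b, h) = 6 + ((-11*b)*h - 13) = 6 + (-11*b*h - 13) = 6 + (-13 - 11*b*h) = -7 - 11*b*h)
C(-9, 0)*38 = (-7 - 11*(-9)*0)*38 = (-7 + 0)*38 = -7*38 = -266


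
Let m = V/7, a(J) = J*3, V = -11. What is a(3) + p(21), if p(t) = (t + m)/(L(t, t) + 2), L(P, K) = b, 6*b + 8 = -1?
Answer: 335/7 ≈ 47.857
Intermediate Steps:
b = -3/2 (b = -4/3 + (1/6)*(-1) = -4/3 - 1/6 = -3/2 ≈ -1.5000)
L(P, K) = -3/2
a(J) = 3*J
m = -11/7 ≈ -1.5714
p(t) = -22/7 + 2*t (p(t) = (t - 11/7)/(-3/2 + 2) = (-11/7 + t)/(1/2) = (-11/7 + t)*2 = -22/7 + 2*t)
a(3) + p(21) = 3*3 + (-22/7 + 2*21) = 9 + (-22/7 + 42) = 9 + 272/7 = 335/7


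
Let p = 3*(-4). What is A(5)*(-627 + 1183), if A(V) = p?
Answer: -6672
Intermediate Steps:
p = -12
A(V) = -12
A(5)*(-627 + 1183) = -12*(-627 + 1183) = -12*556 = -6672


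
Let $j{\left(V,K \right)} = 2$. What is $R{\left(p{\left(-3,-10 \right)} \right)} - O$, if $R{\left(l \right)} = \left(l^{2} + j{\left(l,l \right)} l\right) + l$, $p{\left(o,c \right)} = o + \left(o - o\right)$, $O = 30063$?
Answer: $-30063$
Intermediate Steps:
$p{\left(o,c \right)} = o$ ($p{\left(o,c \right)} = o + 0 = o$)
$R{\left(l \right)} = l^{2} + 3 l$ ($R{\left(l \right)} = \left(l^{2} + 2 l\right) + l = l^{2} + 3 l$)
$R{\left(p{\left(-3,-10 \right)} \right)} - O = - 3 \left(3 - 3\right) - 30063 = \left(-3\right) 0 - 30063 = 0 - 30063 = -30063$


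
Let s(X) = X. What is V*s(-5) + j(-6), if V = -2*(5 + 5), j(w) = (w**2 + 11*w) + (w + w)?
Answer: 58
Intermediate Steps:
j(w) = w**2 + 13*w (j(w) = (w**2 + 11*w) + 2*w = w**2 + 13*w)
V = -20 (V = -2*10 = -20)
V*s(-5) + j(-6) = -20*(-5) - 6*(13 - 6) = 100 - 6*7 = 100 - 42 = 58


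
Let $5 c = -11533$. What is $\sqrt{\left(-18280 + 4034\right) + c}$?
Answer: $\frac{i \sqrt{413815}}{5} \approx 128.66 i$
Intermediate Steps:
$c = - \frac{11533}{5}$ ($c = \frac{1}{5} \left(-11533\right) = - \frac{11533}{5} \approx -2306.6$)
$\sqrt{\left(-18280 + 4034\right) + c} = \sqrt{\left(-18280 + 4034\right) - \frac{11533}{5}} = \sqrt{-14246 - \frac{11533}{5}} = \sqrt{- \frac{82763}{5}} = \frac{i \sqrt{413815}}{5}$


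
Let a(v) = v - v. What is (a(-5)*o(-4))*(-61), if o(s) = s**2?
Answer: 0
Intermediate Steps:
a(v) = 0
(a(-5)*o(-4))*(-61) = (0*(-4)**2)*(-61) = (0*16)*(-61) = 0*(-61) = 0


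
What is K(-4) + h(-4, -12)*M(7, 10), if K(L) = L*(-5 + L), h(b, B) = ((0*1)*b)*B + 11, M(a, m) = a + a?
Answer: 190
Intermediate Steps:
M(a, m) = 2*a
h(b, B) = 11 (h(b, B) = (0*b)*B + 11 = 0*B + 11 = 0 + 11 = 11)
K(-4) + h(-4, -12)*M(7, 10) = -4*(-5 - 4) + 11*(2*7) = -4*(-9) + 11*14 = 36 + 154 = 190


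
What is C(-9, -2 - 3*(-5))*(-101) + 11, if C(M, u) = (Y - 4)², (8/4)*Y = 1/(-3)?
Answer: -62729/36 ≈ -1742.5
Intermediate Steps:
Y = -⅙ (Y = (½)/(-3) = (½)*(-⅓) = -⅙ ≈ -0.16667)
C(M, u) = 625/36 (C(M, u) = (-⅙ - 4)² = (-25/6)² = 625/36)
C(-9, -2 - 3*(-5))*(-101) + 11 = (625/36)*(-101) + 11 = -63125/36 + 11 = -62729/36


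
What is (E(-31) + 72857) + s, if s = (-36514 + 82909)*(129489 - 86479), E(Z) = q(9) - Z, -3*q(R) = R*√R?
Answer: 1995521829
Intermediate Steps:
q(R) = -R^(3/2)/3 (q(R) = -R*√R/3 = -R^(3/2)/3)
E(Z) = -9 - Z (E(Z) = -9^(3/2)/3 - Z = -⅓*27 - Z = -9 - Z)
s = 1995448950 (s = 46395*43010 = 1995448950)
(E(-31) + 72857) + s = ((-9 - 1*(-31)) + 72857) + 1995448950 = ((-9 + 31) + 72857) + 1995448950 = (22 + 72857) + 1995448950 = 72879 + 1995448950 = 1995521829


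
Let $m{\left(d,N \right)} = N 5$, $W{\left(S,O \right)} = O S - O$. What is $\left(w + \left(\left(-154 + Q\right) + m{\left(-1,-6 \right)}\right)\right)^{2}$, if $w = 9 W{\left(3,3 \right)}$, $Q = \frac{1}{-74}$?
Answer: $\frac{92563641}{5476} \approx 16904.0$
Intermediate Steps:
$W{\left(S,O \right)} = - O + O S$
$Q = - \frac{1}{74} \approx -0.013514$
$w = 54$ ($w = 9 \cdot 3 \left(-1 + 3\right) = 9 \cdot 3 \cdot 2 = 9 \cdot 6 = 54$)
$m{\left(d,N \right)} = 5 N$
$\left(w + \left(\left(-154 + Q\right) + m{\left(-1,-6 \right)}\right)\right)^{2} = \left(54 + \left(\left(-154 - \frac{1}{74}\right) + 5 \left(-6\right)\right)\right)^{2} = \left(54 - \frac{13617}{74}\right)^{2} = \left(- \frac{9621}{74}\right)^{2} = \frac{92563641}{5476}$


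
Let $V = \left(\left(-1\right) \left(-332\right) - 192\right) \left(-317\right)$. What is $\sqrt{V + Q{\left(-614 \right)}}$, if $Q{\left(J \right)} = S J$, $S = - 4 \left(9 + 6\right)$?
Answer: $2 i \sqrt{1885} \approx 86.833 i$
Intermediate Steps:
$S = -60$ ($S = \left(-4\right) 15 = -60$)
$Q{\left(J \right)} = - 60 J$
$V = -44380$ ($V = \left(332 - 192\right) \left(-317\right) = 140 \left(-317\right) = -44380$)
$\sqrt{V + Q{\left(-614 \right)}} = \sqrt{-44380 - -36840} = \sqrt{-44380 + 36840} = \sqrt{-7540} = 2 i \sqrt{1885}$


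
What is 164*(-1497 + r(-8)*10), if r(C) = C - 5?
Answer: -266828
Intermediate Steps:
r(C) = -5 + C
164*(-1497 + r(-8)*10) = 164*(-1497 + (-5 - 8)*10) = 164*(-1497 - 13*10) = 164*(-1497 - 130) = 164*(-1627) = -266828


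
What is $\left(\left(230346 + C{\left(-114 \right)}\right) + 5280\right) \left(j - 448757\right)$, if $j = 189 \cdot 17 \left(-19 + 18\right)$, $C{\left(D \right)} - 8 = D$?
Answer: $-106447974400$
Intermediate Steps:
$C{\left(D \right)} = 8 + D$
$j = -3213$ ($j = 189 \cdot 17 \left(-1\right) = 189 \left(-17\right) = -3213$)
$\left(\left(230346 + C{\left(-114 \right)}\right) + 5280\right) \left(j - 448757\right) = \left(\left(230346 + \left(8 - 114\right)\right) + 5280\right) \left(-3213 - 448757\right) = \left(\left(230346 - 106\right) + 5280\right) \left(-451970\right) = \left(230240 + 5280\right) \left(-451970\right) = 235520 \left(-451970\right) = -106447974400$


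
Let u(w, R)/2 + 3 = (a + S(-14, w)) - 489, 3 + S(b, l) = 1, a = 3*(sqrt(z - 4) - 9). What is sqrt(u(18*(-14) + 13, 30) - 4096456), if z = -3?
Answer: sqrt(-4097498 + 6*I*sqrt(7)) ≈ 0.004 + 2024.2*I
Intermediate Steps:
a = -27 + 3*I*sqrt(7) (a = 3*(sqrt(-3 - 4) - 9) = 3*(sqrt(-7) - 9) = 3*(I*sqrt(7) - 9) = 3*(-9 + I*sqrt(7)) = -27 + 3*I*sqrt(7) ≈ -27.0 + 7.9373*I)
S(b, l) = -2 (S(b, l) = -3 + 1 = -2)
u(w, R) = -1042 + 6*I*sqrt(7) (u(w, R) = -6 + 2*(((-27 + 3*I*sqrt(7)) - 2) - 489) = -6 + 2*((-29 + 3*I*sqrt(7)) - 489) = -6 + 2*(-518 + 3*I*sqrt(7)) = -6 + (-1036 + 6*I*sqrt(7)) = -1042 + 6*I*sqrt(7))
sqrt(u(18*(-14) + 13, 30) - 4096456) = sqrt((-1042 + 6*I*sqrt(7)) - 4096456) = sqrt(-4097498 + 6*I*sqrt(7))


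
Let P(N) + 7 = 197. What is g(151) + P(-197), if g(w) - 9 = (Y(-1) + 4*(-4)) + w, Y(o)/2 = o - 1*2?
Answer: 328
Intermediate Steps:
Y(o) = -4 + 2*o (Y(o) = 2*(o - 1*2) = 2*(o - 2) = 2*(-2 + o) = -4 + 2*o)
P(N) = 190 (P(N) = -7 + 197 = 190)
g(w) = -13 + w (g(w) = 9 + (((-4 + 2*(-1)) + 4*(-4)) + w) = 9 + (((-4 - 2) - 16) + w) = 9 + ((-6 - 16) + w) = 9 + (-22 + w) = -13 + w)
g(151) + P(-197) = (-13 + 151) + 190 = 138 + 190 = 328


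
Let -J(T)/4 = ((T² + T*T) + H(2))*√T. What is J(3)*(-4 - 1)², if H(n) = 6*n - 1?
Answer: -2900*√3 ≈ -5022.9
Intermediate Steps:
H(n) = -1 + 6*n
J(T) = -4*√T*(11 + 2*T²) (J(T) = -4*((T² + T*T) + (-1 + 6*2))*√T = -4*((T² + T²) + (-1 + 12))*√T = -4*(2*T² + 11)*√T = -4*(11 + 2*T²)*√T = -4*√T*(11 + 2*T²))
J(3)*(-4 - 1)² = (√3*(-44 - 8*3²))*(-4 - 1)² = (√3*(-44 - 8*9))*(-5)² = (√3*(-44 - 72))*25 = (√3*(-116))*25 = -116*√3*25 = -2900*√3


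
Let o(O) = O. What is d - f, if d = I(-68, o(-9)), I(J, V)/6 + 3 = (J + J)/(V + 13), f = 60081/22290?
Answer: -1669487/7430 ≈ -224.70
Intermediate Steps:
f = 20027/7430 (f = 60081*(1/22290) = 20027/7430 ≈ 2.6954)
I(J, V) = -18 + 12*J/(13 + V) (I(J, V) = -18 + 6*((J + J)/(V + 13)) = -18 + 6*((2*J)/(13 + V)) = -18 + 6*(2*J/(13 + V)) = -18 + 12*J/(13 + V))
d = -222 (d = 6*(-39 - 3*(-9) + 2*(-68))/(13 - 9) = 6*(-39 + 27 - 136)/4 = 6*(¼)*(-148) = -222)
d - f = -222 - 1*20027/7430 = -222 - 20027/7430 = -1669487/7430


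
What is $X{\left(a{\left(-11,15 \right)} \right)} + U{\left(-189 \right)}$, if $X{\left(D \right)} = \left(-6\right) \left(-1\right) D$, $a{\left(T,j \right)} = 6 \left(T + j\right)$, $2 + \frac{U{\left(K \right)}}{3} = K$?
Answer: $-429$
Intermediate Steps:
$U{\left(K \right)} = -6 + 3 K$
$a{\left(T,j \right)} = 6 T + 6 j$
$X{\left(D \right)} = 6 D$
$X{\left(a{\left(-11,15 \right)} \right)} + U{\left(-189 \right)} = 6 \left(6 \left(-11\right) + 6 \cdot 15\right) + \left(-6 + 3 \left(-189\right)\right) = 6 \left(-66 + 90\right) - 573 = 6 \cdot 24 - 573 = 144 - 573 = -429$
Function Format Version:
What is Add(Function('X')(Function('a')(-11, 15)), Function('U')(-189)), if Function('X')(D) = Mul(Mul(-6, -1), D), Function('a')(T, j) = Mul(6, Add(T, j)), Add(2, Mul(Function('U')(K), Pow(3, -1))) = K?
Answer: -429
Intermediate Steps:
Function('U')(K) = Add(-6, Mul(3, K))
Function('a')(T, j) = Add(Mul(6, T), Mul(6, j))
Function('X')(D) = Mul(6, D)
Add(Function('X')(Function('a')(-11, 15)), Function('U')(-189)) = Add(Mul(6, Add(Mul(6, -11), Mul(6, 15))), Add(-6, Mul(3, -189))) = Add(Mul(6, Add(-66, 90)), Add(-6, -567)) = Add(Mul(6, 24), -573) = Add(144, -573) = -429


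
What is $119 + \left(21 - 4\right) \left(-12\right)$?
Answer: $-85$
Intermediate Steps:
$119 + \left(21 - 4\right) \left(-12\right) = 119 + 17 \left(-12\right) = 119 - 204 = -85$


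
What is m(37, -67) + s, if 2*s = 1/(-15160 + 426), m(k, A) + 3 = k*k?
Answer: 40253287/29468 ≈ 1366.0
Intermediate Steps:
m(k, A) = -3 + k² (m(k, A) = -3 + k*k = -3 + k²)
s = -1/29468 (s = 1/(2*(-15160 + 426)) = (½)/(-14734) = (½)*(-1/14734) = -1/29468 ≈ -3.3935e-5)
m(37, -67) + s = (-3 + 37²) - 1/29468 = (-3 + 1369) - 1/29468 = 1366 - 1/29468 = 40253287/29468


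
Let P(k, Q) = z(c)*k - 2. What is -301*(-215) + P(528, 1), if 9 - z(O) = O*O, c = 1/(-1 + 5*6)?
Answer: 58419537/841 ≈ 69464.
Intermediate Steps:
c = 1/29 (c = 1/(-1 + 30) = 1/29 ≈ 0.034483)
z(O) = 9 - O² (z(O) = 9 - O*O = 9 - O²)
P(k, Q) = -2 + 7568*k/841 (P(k, Q) = (9 - (1/29)²)*k - 2 = (9 - 1*1/841)*k - 2 = (9 - 1/841)*k - 2 = 7568*k/841 - 2 = -2 + 7568*k/841)
-301*(-215) + P(528, 1) = -301*(-215) + (-2 + (7568/841)*528) = 64715 + (-2 + 3995904/841) = 64715 + 3994222/841 = 58419537/841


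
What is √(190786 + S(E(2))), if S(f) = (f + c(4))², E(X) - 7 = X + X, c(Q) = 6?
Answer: 5*√7643 ≈ 437.12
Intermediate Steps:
E(X) = 7 + 2*X (E(X) = 7 + (X + X) = 7 + 2*X)
S(f) = (6 + f)² (S(f) = (f + 6)² = (6 + f)²)
√(190786 + S(E(2))) = √(190786 + (6 + (7 + 2*2))²) = √(190786 + (6 + (7 + 4))²) = √(190786 + (6 + 11)²) = √(190786 + 17²) = √(190786 + 289) = √191075 = 5*√7643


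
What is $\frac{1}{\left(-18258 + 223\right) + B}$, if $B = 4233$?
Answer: $- \frac{1}{13802} \approx -7.2453 \cdot 10^{-5}$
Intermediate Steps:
$\frac{1}{\left(-18258 + 223\right) + B} = \frac{1}{\left(-18258 + 223\right) + 4233} = \frac{1}{-18035 + 4233} = \frac{1}{-13802} = - \frac{1}{13802}$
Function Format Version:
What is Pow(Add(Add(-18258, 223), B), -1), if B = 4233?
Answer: Rational(-1, 13802) ≈ -7.2453e-5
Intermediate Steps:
Pow(Add(Add(-18258, 223), B), -1) = Pow(Add(Add(-18258, 223), 4233), -1) = Pow(Add(-18035, 4233), -1) = Pow(-13802, -1) = Rational(-1, 13802)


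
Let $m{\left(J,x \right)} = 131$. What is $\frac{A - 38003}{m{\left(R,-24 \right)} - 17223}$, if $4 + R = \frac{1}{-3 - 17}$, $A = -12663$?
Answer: $\frac{25333}{8546} \approx 2.9643$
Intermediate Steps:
$R = - \frac{81}{20}$ ($R = -4 + \frac{1}{-3 - 17} = -4 + \frac{1}{-20} = -4 - \frac{1}{20} = - \frac{81}{20} \approx -4.05$)
$\frac{A - 38003}{m{\left(R,-24 \right)} - 17223} = \frac{-12663 - 38003}{131 - 17223} = - \frac{50666}{-17092} = \left(-50666\right) \left(- \frac{1}{17092}\right) = \frac{25333}{8546}$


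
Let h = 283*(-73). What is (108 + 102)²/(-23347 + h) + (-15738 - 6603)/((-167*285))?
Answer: -185966909/349077595 ≈ -0.53274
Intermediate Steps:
h = -20659
(108 + 102)²/(-23347 + h) + (-15738 - 6603)/((-167*285)) = (108 + 102)²/(-23347 - 20659) + (-15738 - 6603)/((-167*285)) = 210²/(-44006) - 22341/(-47595) = 44100*(-1/44006) - 22341*(-1/47595) = -22050/22003 + 7447/15865 = -185966909/349077595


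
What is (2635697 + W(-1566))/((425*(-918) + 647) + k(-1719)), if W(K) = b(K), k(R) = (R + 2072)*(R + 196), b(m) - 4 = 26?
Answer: -2635727/927122 ≈ -2.8429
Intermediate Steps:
b(m) = 30 (b(m) = 4 + 26 = 30)
k(R) = (196 + R)*(2072 + R) (k(R) = (2072 + R)*(196 + R) = (196 + R)*(2072 + R))
W(K) = 30
(2635697 + W(-1566))/((425*(-918) + 647) + k(-1719)) = (2635697 + 30)/((425*(-918) + 647) + (406112 + (-1719)**2 + 2268*(-1719))) = 2635727/((-390150 + 647) + (406112 + 2954961 - 3898692)) = 2635727/(-389503 - 537619) = 2635727/(-927122) = 2635727*(-1/927122) = -2635727/927122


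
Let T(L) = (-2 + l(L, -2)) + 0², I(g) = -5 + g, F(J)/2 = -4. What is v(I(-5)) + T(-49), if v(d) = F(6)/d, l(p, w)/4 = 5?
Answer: 94/5 ≈ 18.800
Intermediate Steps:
F(J) = -8 (F(J) = 2*(-4) = -8)
l(p, w) = 20 (l(p, w) = 4*5 = 20)
T(L) = 18 (T(L) = (-2 + 20) + 0² = 18 + 0 = 18)
v(d) = -8/d
v(I(-5)) + T(-49) = -8/(-5 - 5) + 18 = -8/(-10) + 18 = -8*(-⅒) + 18 = ⅘ + 18 = 94/5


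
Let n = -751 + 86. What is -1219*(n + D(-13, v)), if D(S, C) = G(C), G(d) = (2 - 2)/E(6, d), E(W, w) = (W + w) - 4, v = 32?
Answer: 810635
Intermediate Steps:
n = -665
E(W, w) = -4 + W + w
G(d) = 0 (G(d) = (2 - 2)/(-4 + 6 + d) = 0/(2 + d) = 0)
D(S, C) = 0
-1219*(n + D(-13, v)) = -1219*(-665 + 0) = -1219*(-665) = 810635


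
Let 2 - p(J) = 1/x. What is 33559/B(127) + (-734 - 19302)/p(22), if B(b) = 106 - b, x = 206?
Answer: -11163165/959 ≈ -11640.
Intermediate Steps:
p(J) = 411/206 (p(J) = 2 - 1/206 = 411/206)
33559/B(127) + (-734 - 19302)/p(22) = 33559/(106 - 1*127) + (-734 - 19302)/(411/206) = 33559/(106 - 127) - 20036*206/411 = 33559/(-21) - 4127416/411 = 33559*(-1/21) - 4127416/411 = -33559/21 - 4127416/411 = -11163165/959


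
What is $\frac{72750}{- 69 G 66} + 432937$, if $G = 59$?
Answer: $\frac{19387339672}{44781} \approx 4.3294 \cdot 10^{5}$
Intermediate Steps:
$\frac{72750}{- 69 G 66} + 432937 = \frac{72750}{\left(-69\right) 59 \cdot 66} + 432937 = \frac{72750}{\left(-4071\right) 66} + 432937 = \frac{72750}{-268686} + 432937 = 72750 \left(- \frac{1}{268686}\right) + 432937 = - \frac{12125}{44781} + 432937 = \frac{19387339672}{44781}$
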